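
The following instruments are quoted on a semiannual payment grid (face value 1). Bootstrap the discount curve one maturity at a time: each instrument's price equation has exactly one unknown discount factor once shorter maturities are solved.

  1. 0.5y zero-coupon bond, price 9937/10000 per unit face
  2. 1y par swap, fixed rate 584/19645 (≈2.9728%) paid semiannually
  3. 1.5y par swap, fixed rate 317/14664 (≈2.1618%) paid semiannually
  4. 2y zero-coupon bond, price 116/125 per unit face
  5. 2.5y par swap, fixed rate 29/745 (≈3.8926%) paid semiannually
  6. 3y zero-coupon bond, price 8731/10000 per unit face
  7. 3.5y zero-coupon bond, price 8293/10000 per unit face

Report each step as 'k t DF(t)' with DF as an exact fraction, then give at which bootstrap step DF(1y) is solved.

step 1 [0.5y] zero: DF = P = 9937/10000 ≈ 0.993700
step 2 [1y] swap r/2=292/19645: DF=(1 − 292/19645·(0.993700))/(1+292/19645) = 2427/2500 ≈ 0.970800
step 3 [1.5y] swap r/2=317/29328: DF=(1 − 317/29328·(0.993700+0.970800))/(1+317/29328) = 9683/10000 ≈ 0.968300
step 4 [2y] zero: DF = P = 116/125 ≈ 0.928000
step 5 [2.5y] swap r/2=29/1490: DF=(1 − 29/1490·(0.993700+0.970800+0.968300+0.928000))/(1+29/1490) = 567/625 ≈ 0.907200
step 6 [3y] zero: DF = P = 8731/10000 ≈ 0.873100
step 7 [3.5y] zero: DF = P = 8293/10000 ≈ 0.829300

1 1/2 9937/10000
2 1 2427/2500
3 3/2 9683/10000
4 2 116/125
5 5/2 567/625
6 3 8731/10000
7 7/2 8293/10000
DF(1y) is solved at step 2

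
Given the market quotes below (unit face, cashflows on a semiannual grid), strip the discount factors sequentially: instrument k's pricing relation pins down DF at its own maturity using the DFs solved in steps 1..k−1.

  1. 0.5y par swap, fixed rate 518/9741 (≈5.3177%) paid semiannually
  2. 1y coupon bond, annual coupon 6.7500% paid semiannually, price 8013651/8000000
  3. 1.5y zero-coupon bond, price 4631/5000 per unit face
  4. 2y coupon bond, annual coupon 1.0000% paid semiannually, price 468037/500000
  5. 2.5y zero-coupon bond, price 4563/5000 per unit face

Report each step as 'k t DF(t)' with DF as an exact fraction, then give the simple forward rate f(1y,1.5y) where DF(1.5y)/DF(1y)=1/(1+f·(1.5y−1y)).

step 1 [0.5y] swap r/2=259/9741: DF=(1 − 259/9741·(0))/(1+259/9741) = 9741/10000 ≈ 0.974100
step 2 [1y] bond c/2=27/800: DF=(8013651/8000000 − 27/800·(0.974100))/(1+27/800) = 2343/2500 ≈ 0.937200
step 3 [1.5y] zero: DF = P = 4631/5000 ≈ 0.926200
step 4 [2y] bond c/2=1/200: DF=(468037/500000 − 1/200·(0.974100+0.937200+0.926200))/(1+1/200) = 9173/10000 ≈ 0.917300
step 5 [2.5y] zero: DF = P = 4563/5000 ≈ 0.912600

1 1/2 9741/10000
2 1 2343/2500
3 3/2 4631/5000
4 2 9173/10000
5 5/2 4563/5000
f(1y,1.5y) = ((2343/2500)/(4631/5000) − 1)/(1/2) = 10/421 ≈ 2.3753%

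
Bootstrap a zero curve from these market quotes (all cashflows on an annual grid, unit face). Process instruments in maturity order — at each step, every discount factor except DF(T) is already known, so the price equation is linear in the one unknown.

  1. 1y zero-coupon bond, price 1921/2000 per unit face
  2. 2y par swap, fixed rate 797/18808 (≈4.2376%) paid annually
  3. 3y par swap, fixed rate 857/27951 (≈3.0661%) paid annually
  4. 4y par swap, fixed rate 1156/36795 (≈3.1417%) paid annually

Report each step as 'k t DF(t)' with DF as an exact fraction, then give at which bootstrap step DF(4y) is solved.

1 1 1921/2000
2 2 9203/10000
3 3 9143/10000
4 4 2211/2500
DF(4y) is solved at step 4

step 1 [1y] zero: DF = P = 1921/2000 ≈ 0.960500
step 2 [2y] swap r/1=797/18808: DF=(1 − 797/18808·(0.960500))/(1+797/18808) = 9203/10000 ≈ 0.920300
step 3 [3y] swap r/1=857/27951: DF=(1 − 857/27951·(0.960500+0.920300))/(1+857/27951) = 9143/10000 ≈ 0.914300
step 4 [4y] swap r/1=1156/36795: DF=(1 − 1156/36795·(0.960500+0.920300+0.914300))/(1+1156/36795) = 2211/2500 ≈ 0.884400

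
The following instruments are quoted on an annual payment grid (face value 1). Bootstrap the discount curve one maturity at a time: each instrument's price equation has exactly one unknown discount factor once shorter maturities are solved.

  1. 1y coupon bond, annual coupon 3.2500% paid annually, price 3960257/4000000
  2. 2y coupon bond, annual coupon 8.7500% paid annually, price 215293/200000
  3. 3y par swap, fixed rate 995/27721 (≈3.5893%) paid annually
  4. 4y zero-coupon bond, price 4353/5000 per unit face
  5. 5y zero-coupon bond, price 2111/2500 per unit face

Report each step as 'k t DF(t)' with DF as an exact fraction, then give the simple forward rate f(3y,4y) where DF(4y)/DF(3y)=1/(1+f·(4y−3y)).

step 1 [1y] bond c/1=13/400: DF=(3960257/4000000 − 13/400·(0))/(1+13/400) = 9589/10000 ≈ 0.958900
step 2 [2y] bond c/1=7/80: DF=(215293/200000 − 7/80·(0.958900))/(1+7/80) = 9127/10000 ≈ 0.912700
step 3 [3y] swap r/1=995/27721: DF=(1 − 995/27721·(0.958900+0.912700))/(1+995/27721) = 1801/2000 ≈ 0.900500
step 4 [4y] zero: DF = P = 4353/5000 ≈ 0.870600
step 5 [5y] zero: DF = P = 2111/2500 ≈ 0.844400

1 1 9589/10000
2 2 9127/10000
3 3 1801/2000
4 4 4353/5000
5 5 2111/2500
f(3y,4y) = ((1801/2000)/(4353/5000) − 1)/(1) = 299/8706 ≈ 3.4344%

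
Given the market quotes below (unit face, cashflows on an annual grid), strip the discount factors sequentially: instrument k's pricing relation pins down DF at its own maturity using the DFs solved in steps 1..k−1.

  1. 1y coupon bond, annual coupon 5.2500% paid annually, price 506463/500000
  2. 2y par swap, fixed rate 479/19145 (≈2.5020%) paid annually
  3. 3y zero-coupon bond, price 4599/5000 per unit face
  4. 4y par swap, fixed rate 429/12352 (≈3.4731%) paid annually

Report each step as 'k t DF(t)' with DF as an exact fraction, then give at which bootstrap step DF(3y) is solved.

1 1 1203/1250
2 2 9521/10000
3 3 4599/5000
4 4 8713/10000
DF(3y) is solved at step 3

step 1 [1y] bond c/1=21/400: DF=(506463/500000 − 21/400·(0))/(1+21/400) = 1203/1250 ≈ 0.962400
step 2 [2y] swap r/1=479/19145: DF=(1 − 479/19145·(0.962400))/(1+479/19145) = 9521/10000 ≈ 0.952100
step 3 [3y] zero: DF = P = 4599/5000 ≈ 0.919800
step 4 [4y] swap r/1=429/12352: DF=(1 − 429/12352·(0.962400+0.952100+0.919800))/(1+429/12352) = 8713/10000 ≈ 0.871300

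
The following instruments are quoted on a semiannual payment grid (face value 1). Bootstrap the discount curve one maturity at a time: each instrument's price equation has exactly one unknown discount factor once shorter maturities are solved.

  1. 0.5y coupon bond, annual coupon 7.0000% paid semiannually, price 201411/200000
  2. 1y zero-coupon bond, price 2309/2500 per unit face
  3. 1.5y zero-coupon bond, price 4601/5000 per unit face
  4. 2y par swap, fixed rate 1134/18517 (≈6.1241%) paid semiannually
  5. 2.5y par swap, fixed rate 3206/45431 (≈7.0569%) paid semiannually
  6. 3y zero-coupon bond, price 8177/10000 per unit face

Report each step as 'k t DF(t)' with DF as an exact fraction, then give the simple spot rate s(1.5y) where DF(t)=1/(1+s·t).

step 1 [0.5y] bond c/2=7/200: DF=(201411/200000 − 7/200·(0))/(1+7/200) = 973/1000 ≈ 0.973000
step 2 [1y] zero: DF = P = 2309/2500 ≈ 0.923600
step 3 [1.5y] zero: DF = P = 4601/5000 ≈ 0.920200
step 4 [2y] swap r/2=567/18517: DF=(1 − 567/18517·(0.973000+0.923600+0.920200))/(1+567/18517) = 4433/5000 ≈ 0.886600
step 5 [2.5y] swap r/2=1603/45431: DF=(1 − 1603/45431·(0.973000+0.923600+0.920200+0.886600))/(1+1603/45431) = 8397/10000 ≈ 0.839700
step 6 [3y] zero: DF = P = 8177/10000 ≈ 0.817700

1 1/2 973/1000
2 1 2309/2500
3 3/2 4601/5000
4 2 4433/5000
5 5/2 8397/10000
6 3 8177/10000
s(1.5y) = (1/(4601/5000) − 1)/(3/2) = 266/4601 ≈ 5.7814%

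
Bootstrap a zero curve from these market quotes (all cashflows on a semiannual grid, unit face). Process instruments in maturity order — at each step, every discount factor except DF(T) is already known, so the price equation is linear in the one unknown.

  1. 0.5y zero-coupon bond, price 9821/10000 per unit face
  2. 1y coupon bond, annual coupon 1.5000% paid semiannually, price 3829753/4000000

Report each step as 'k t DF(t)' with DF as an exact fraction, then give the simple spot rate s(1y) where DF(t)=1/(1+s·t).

1 1/2 9821/10000
2 1 943/1000
s(1y) = (1/(943/1000) − 1)/(1) = 57/943 ≈ 6.0445%

step 1 [0.5y] zero: DF = P = 9821/10000 ≈ 0.982100
step 2 [1y] bond c/2=3/400: DF=(3829753/4000000 − 3/400·(0.982100))/(1+3/400) = 943/1000 ≈ 0.943000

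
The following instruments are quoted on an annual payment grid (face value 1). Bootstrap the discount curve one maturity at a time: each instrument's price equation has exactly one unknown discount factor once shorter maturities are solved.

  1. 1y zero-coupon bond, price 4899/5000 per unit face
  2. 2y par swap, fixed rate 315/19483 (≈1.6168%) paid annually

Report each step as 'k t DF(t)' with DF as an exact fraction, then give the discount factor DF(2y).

step 1 [1y] zero: DF = P = 4899/5000 ≈ 0.979800
step 2 [2y] swap r/1=315/19483: DF=(1 − 315/19483·(0.979800))/(1+315/19483) = 1937/2000 ≈ 0.968500

1 1 4899/5000
2 2 1937/2000
DF(2y) = 1937/2000 ≈ 0.968500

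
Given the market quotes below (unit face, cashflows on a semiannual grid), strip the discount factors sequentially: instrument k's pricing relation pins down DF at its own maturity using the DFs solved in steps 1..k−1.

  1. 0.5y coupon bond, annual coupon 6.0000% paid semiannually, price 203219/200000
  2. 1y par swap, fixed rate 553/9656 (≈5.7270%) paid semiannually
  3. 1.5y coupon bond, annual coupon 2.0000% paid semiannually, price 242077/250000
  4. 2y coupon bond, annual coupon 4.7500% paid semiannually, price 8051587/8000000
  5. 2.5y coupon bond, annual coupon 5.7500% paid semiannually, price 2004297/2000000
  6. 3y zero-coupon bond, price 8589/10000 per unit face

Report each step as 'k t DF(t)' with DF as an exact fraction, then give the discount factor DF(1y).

step 1 [0.5y] bond c/2=3/100: DF=(203219/200000 − 3/100·(0))/(1+3/100) = 1973/2000 ≈ 0.986500
step 2 [1y] swap r/2=553/19312: DF=(1 − 553/19312·(0.986500))/(1+553/19312) = 9447/10000 ≈ 0.944700
step 3 [1.5y] bond c/2=1/100: DF=(242077/250000 − 1/100·(0.986500+0.944700))/(1+1/100) = 2349/2500 ≈ 0.939600
step 4 [2y] bond c/2=19/800: DF=(8051587/8000000 − 19/800·(0.986500+0.944700+0.939600))/(1+19/800) = 1833/2000 ≈ 0.916500
step 5 [2.5y] bond c/2=23/800: DF=(2004297/2000000 − 23/800·(0.986500+0.944700+0.939600+0.916500))/(1+23/800) = 8683/10000 ≈ 0.868300
step 6 [3y] zero: DF = P = 8589/10000 ≈ 0.858900

1 1/2 1973/2000
2 1 9447/10000
3 3/2 2349/2500
4 2 1833/2000
5 5/2 8683/10000
6 3 8589/10000
DF(1y) = 9447/10000 ≈ 0.944700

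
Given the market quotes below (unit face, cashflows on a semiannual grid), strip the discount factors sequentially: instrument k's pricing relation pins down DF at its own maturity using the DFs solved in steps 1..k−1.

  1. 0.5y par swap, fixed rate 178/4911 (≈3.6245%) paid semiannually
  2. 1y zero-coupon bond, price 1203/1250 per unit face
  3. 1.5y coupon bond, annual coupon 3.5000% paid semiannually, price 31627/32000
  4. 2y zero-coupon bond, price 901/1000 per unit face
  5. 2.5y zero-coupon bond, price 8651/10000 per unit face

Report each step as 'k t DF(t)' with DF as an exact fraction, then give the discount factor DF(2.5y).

1 1/2 4911/5000
2 1 1203/1250
3 3/2 9379/10000
4 2 901/1000
5 5/2 8651/10000
DF(2.5y) = 8651/10000 ≈ 0.865100

step 1 [0.5y] swap r/2=89/4911: DF=(1 − 89/4911·(0))/(1+89/4911) = 4911/5000 ≈ 0.982200
step 2 [1y] zero: DF = P = 1203/1250 ≈ 0.962400
step 3 [1.5y] bond c/2=7/400: DF=(31627/32000 − 7/400·(0.982200+0.962400))/(1+7/400) = 9379/10000 ≈ 0.937900
step 4 [2y] zero: DF = P = 901/1000 ≈ 0.901000
step 5 [2.5y] zero: DF = P = 8651/10000 ≈ 0.865100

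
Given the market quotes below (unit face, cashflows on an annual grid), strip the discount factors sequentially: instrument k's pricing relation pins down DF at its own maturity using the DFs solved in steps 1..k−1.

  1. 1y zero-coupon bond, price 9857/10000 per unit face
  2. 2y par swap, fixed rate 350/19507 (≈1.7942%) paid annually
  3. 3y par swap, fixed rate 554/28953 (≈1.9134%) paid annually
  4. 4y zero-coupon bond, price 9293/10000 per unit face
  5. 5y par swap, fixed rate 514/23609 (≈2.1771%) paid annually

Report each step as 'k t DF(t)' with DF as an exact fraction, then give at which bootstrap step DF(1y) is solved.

1 1 9857/10000
2 2 193/200
3 3 4723/5000
4 4 9293/10000
5 5 2243/2500
DF(1y) is solved at step 1

step 1 [1y] zero: DF = P = 9857/10000 ≈ 0.985700
step 2 [2y] swap r/1=350/19507: DF=(1 − 350/19507·(0.985700))/(1+350/19507) = 193/200 ≈ 0.965000
step 3 [3y] swap r/1=554/28953: DF=(1 − 554/28953·(0.985700+0.965000))/(1+554/28953) = 4723/5000 ≈ 0.944600
step 4 [4y] zero: DF = P = 9293/10000 ≈ 0.929300
step 5 [5y] swap r/1=514/23609: DF=(1 − 514/23609·(0.985700+0.965000+0.944600+0.929300))/(1+514/23609) = 2243/2500 ≈ 0.897200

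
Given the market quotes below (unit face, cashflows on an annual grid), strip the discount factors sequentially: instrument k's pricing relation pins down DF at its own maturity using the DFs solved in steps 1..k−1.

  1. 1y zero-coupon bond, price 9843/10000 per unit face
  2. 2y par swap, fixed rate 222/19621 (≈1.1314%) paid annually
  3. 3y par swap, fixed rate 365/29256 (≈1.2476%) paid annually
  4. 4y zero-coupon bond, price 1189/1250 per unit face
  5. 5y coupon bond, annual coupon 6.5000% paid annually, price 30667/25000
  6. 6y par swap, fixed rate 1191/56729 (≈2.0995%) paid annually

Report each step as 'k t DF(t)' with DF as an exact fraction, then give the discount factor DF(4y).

1 1 9843/10000
2 2 4889/5000
3 3 1927/2000
4 4 1189/1250
5 5 572/625
6 6 8809/10000
DF(4y) = 1189/1250 ≈ 0.951200

step 1 [1y] zero: DF = P = 9843/10000 ≈ 0.984300
step 2 [2y] swap r/1=222/19621: DF=(1 − 222/19621·(0.984300))/(1+222/19621) = 4889/5000 ≈ 0.977800
step 3 [3y] swap r/1=365/29256: DF=(1 − 365/29256·(0.984300+0.977800))/(1+365/29256) = 1927/2000 ≈ 0.963500
step 4 [4y] zero: DF = P = 1189/1250 ≈ 0.951200
step 5 [5y] bond c/1=13/200: DF=(30667/25000 − 13/200·(0.984300+0.977800+0.963500+0.951200))/(1+13/200) = 572/625 ≈ 0.915200
step 6 [6y] swap r/1=1191/56729: DF=(1 − 1191/56729·(0.984300+0.977800+0.963500+0.951200+0.915200))/(1+1191/56729) = 8809/10000 ≈ 0.880900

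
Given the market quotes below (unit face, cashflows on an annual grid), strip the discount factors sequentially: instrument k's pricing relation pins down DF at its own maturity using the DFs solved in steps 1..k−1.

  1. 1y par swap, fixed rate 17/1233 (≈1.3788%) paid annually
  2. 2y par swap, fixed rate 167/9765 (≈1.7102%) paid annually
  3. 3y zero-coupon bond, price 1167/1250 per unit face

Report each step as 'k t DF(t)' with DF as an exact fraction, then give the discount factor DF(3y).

1 1 1233/1250
2 2 4833/5000
3 3 1167/1250
DF(3y) = 1167/1250 ≈ 0.933600

step 1 [1y] swap r/1=17/1233: DF=(1 − 17/1233·(0))/(1+17/1233) = 1233/1250 ≈ 0.986400
step 2 [2y] swap r/1=167/9765: DF=(1 − 167/9765·(0.986400))/(1+167/9765) = 4833/5000 ≈ 0.966600
step 3 [3y] zero: DF = P = 1167/1250 ≈ 0.933600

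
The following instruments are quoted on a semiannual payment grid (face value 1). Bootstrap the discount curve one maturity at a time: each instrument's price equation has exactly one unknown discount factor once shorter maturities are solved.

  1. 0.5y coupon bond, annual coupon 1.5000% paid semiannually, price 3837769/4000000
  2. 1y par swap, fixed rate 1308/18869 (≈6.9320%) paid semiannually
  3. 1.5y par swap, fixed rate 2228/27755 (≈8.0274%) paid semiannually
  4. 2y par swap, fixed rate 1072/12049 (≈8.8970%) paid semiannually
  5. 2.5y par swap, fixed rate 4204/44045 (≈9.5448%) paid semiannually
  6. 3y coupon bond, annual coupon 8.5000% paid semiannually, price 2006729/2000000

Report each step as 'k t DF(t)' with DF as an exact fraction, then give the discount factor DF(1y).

1 1/2 9523/10000
2 1 4673/5000
3 3/2 4443/5000
4 2 1049/1250
5 5/2 3949/5000
6 3 7829/10000
DF(1y) = 4673/5000 ≈ 0.934600

step 1 [0.5y] bond c/2=3/400: DF=(3837769/4000000 − 3/400·(0))/(1+3/400) = 9523/10000 ≈ 0.952300
step 2 [1y] swap r/2=654/18869: DF=(1 − 654/18869·(0.952300))/(1+654/18869) = 4673/5000 ≈ 0.934600
step 3 [1.5y] swap r/2=1114/27755: DF=(1 − 1114/27755·(0.952300+0.934600))/(1+1114/27755) = 4443/5000 ≈ 0.888600
step 4 [2y] swap r/2=536/12049: DF=(1 − 536/12049·(0.952300+0.934600+0.888600))/(1+536/12049) = 1049/1250 ≈ 0.839200
step 5 [2.5y] swap r/2=2102/44045: DF=(1 − 2102/44045·(0.952300+0.934600+0.888600+0.839200))/(1+2102/44045) = 3949/5000 ≈ 0.789800
step 6 [3y] bond c/2=17/400: DF=(2006729/2000000 − 17/400·(0.952300+0.934600+0.888600+0.839200+0.789800))/(1+17/400) = 7829/10000 ≈ 0.782900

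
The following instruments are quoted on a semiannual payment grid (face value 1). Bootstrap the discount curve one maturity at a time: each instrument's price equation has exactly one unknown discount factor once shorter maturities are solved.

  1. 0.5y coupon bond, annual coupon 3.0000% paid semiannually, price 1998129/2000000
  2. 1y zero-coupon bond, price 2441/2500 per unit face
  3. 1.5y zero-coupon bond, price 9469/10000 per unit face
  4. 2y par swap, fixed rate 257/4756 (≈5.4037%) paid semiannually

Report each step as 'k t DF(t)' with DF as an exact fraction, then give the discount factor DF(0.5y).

1 1/2 9843/10000
2 1 2441/2500
3 3/2 9469/10000
4 2 2243/2500
DF(0.5y) = 9843/10000 ≈ 0.984300

step 1 [0.5y] bond c/2=3/200: DF=(1998129/2000000 − 3/200·(0))/(1+3/200) = 9843/10000 ≈ 0.984300
step 2 [1y] zero: DF = P = 2441/2500 ≈ 0.976400
step 3 [1.5y] zero: DF = P = 9469/10000 ≈ 0.946900
step 4 [2y] swap r/2=257/9512: DF=(1 − 257/9512·(0.984300+0.976400+0.946900))/(1+257/9512) = 2243/2500 ≈ 0.897200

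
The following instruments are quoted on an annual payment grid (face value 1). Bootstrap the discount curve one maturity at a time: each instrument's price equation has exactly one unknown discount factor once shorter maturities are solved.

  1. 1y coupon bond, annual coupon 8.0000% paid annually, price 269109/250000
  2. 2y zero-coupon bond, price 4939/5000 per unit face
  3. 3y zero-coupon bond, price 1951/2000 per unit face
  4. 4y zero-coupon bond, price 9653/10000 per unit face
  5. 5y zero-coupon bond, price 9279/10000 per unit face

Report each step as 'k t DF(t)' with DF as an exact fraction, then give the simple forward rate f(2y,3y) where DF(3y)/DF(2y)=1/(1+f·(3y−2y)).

1 1 9967/10000
2 2 4939/5000
3 3 1951/2000
4 4 9653/10000
5 5 9279/10000
f(2y,3y) = ((4939/5000)/(1951/2000) − 1)/(1) = 123/9755 ≈ 1.2609%

step 1 [1y] bond c/1=2/25: DF=(269109/250000 − 2/25·(0))/(1+2/25) = 9967/10000 ≈ 0.996700
step 2 [2y] zero: DF = P = 4939/5000 ≈ 0.987800
step 3 [3y] zero: DF = P = 1951/2000 ≈ 0.975500
step 4 [4y] zero: DF = P = 9653/10000 ≈ 0.965300
step 5 [5y] zero: DF = P = 9279/10000 ≈ 0.927900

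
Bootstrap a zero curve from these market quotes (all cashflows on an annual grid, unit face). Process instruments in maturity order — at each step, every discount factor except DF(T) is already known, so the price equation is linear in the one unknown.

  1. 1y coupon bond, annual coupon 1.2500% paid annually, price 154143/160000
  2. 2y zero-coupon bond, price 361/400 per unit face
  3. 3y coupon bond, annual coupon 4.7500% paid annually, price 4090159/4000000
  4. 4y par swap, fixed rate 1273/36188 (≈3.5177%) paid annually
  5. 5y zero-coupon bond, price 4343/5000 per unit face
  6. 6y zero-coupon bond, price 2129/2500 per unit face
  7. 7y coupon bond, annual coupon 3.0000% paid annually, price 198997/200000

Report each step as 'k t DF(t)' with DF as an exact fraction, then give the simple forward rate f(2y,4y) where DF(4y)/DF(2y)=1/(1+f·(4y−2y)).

1 1 1903/2000
2 2 361/400
3 3 8921/10000
4 4 8727/10000
5 5 4343/5000
6 6 2129/2500
7 7 1621/2000
f(2y,4y) = ((361/400)/(8727/10000) − 1)/(2) = 149/8727 ≈ 1.7073%

step 1 [1y] bond c/1=1/80: DF=(154143/160000 − 1/80·(0))/(1+1/80) = 1903/2000 ≈ 0.951500
step 2 [2y] zero: DF = P = 361/400 ≈ 0.902500
step 3 [3y] bond c/1=19/400: DF=(4090159/4000000 − 19/400·(0.951500+0.902500))/(1+19/400) = 8921/10000 ≈ 0.892100
step 4 [4y] swap r/1=1273/36188: DF=(1 − 1273/36188·(0.951500+0.902500+0.892100))/(1+1273/36188) = 8727/10000 ≈ 0.872700
step 5 [5y] zero: DF = P = 4343/5000 ≈ 0.868600
step 6 [6y] zero: DF = P = 2129/2500 ≈ 0.851600
step 7 [7y] bond c/1=3/100: DF=(198997/200000 − 3/100·(0.951500+0.902500+0.892100+0.872700+0.868600+0.851600))/(1+3/100) = 1621/2000 ≈ 0.810500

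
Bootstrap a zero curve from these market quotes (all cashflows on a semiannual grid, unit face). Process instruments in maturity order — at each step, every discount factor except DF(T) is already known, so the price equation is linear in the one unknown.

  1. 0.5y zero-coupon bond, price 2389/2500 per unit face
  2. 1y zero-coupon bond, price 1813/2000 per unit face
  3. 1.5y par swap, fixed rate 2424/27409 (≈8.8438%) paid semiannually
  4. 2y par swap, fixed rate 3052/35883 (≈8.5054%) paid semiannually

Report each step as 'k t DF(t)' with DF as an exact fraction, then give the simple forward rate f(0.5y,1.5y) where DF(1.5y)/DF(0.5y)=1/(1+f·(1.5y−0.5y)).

1 1/2 2389/2500
2 1 1813/2000
3 3/2 2197/2500
4 2 4237/5000
f(0.5y,1.5y) = ((2389/2500)/(2197/2500) − 1)/(1) = 192/2197 ≈ 8.7392%

step 1 [0.5y] zero: DF = P = 2389/2500 ≈ 0.955600
step 2 [1y] zero: DF = P = 1813/2000 ≈ 0.906500
step 3 [1.5y] swap r/2=1212/27409: DF=(1 − 1212/27409·(0.955600+0.906500))/(1+1212/27409) = 2197/2500 ≈ 0.878800
step 4 [2y] swap r/2=1526/35883: DF=(1 − 1526/35883·(0.955600+0.906500+0.878800))/(1+1526/35883) = 4237/5000 ≈ 0.847400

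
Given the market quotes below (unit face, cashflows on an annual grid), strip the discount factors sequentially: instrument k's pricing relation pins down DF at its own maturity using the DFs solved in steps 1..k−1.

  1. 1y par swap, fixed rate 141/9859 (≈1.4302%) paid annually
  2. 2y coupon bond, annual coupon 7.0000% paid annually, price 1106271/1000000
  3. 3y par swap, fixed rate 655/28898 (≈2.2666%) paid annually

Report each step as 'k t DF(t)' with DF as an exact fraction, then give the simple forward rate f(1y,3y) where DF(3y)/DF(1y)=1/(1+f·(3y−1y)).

1 1 9859/10000
2 2 4847/5000
3 3 1869/2000
f(1y,3y) = ((9859/10000)/(1869/2000) − 1)/(2) = 257/9345 ≈ 2.7501%

step 1 [1y] swap r/1=141/9859: DF=(1 − 141/9859·(0))/(1+141/9859) = 9859/10000 ≈ 0.985900
step 2 [2y] bond c/1=7/100: DF=(1106271/1000000 − 7/100·(0.985900))/(1+7/100) = 4847/5000 ≈ 0.969400
step 3 [3y] swap r/1=655/28898: DF=(1 − 655/28898·(0.985900+0.969400))/(1+655/28898) = 1869/2000 ≈ 0.934500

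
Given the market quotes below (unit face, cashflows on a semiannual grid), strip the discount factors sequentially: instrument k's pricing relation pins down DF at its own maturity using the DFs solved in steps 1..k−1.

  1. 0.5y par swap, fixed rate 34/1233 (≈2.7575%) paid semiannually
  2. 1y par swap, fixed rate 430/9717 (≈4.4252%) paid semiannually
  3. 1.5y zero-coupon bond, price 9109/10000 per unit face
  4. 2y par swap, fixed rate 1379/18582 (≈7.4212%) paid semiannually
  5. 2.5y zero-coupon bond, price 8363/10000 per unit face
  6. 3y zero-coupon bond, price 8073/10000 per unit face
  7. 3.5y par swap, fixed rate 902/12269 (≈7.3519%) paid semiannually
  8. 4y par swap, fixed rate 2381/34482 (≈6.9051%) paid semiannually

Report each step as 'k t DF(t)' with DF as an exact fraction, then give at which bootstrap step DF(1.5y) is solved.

1 1/2 1233/1250
2 1 957/1000
3 3/2 9109/10000
4 2 8621/10000
5 5/2 8363/10000
6 3 8073/10000
7 7/2 1549/2000
8 4 7619/10000
DF(1.5y) is solved at step 3

step 1 [0.5y] swap r/2=17/1233: DF=(1 − 17/1233·(0))/(1+17/1233) = 1233/1250 ≈ 0.986400
step 2 [1y] swap r/2=215/9717: DF=(1 − 215/9717·(0.986400))/(1+215/9717) = 957/1000 ≈ 0.957000
step 3 [1.5y] zero: DF = P = 9109/10000 ≈ 0.910900
step 4 [2y] swap r/2=1379/37164: DF=(1 − 1379/37164·(0.986400+0.957000+0.910900))/(1+1379/37164) = 8621/10000 ≈ 0.862100
step 5 [2.5y] zero: DF = P = 8363/10000 ≈ 0.836300
step 6 [3y] zero: DF = P = 8073/10000 ≈ 0.807300
step 7 [3.5y] swap r/2=451/12269: DF=(1 − 451/12269·(0.986400+0.957000+0.910900+0.862100+0.836300+0.807300))/(1+451/12269) = 1549/2000 ≈ 0.774500
step 8 [4y] swap r/2=2381/68964: DF=(1 − 2381/68964·(0.986400+0.957000+0.910900+0.862100+0.836300+0.807300+0.774500))/(1+2381/68964) = 7619/10000 ≈ 0.761900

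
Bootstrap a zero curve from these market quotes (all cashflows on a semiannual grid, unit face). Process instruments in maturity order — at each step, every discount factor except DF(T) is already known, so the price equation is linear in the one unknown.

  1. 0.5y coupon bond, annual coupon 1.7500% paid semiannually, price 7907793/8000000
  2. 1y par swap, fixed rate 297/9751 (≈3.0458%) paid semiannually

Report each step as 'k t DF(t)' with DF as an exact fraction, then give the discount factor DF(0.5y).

1 1/2 9799/10000
2 1 9703/10000
DF(0.5y) = 9799/10000 ≈ 0.979900

step 1 [0.5y] bond c/2=7/800: DF=(7907793/8000000 − 7/800·(0))/(1+7/800) = 9799/10000 ≈ 0.979900
step 2 [1y] swap r/2=297/19502: DF=(1 − 297/19502·(0.979900))/(1+297/19502) = 9703/10000 ≈ 0.970300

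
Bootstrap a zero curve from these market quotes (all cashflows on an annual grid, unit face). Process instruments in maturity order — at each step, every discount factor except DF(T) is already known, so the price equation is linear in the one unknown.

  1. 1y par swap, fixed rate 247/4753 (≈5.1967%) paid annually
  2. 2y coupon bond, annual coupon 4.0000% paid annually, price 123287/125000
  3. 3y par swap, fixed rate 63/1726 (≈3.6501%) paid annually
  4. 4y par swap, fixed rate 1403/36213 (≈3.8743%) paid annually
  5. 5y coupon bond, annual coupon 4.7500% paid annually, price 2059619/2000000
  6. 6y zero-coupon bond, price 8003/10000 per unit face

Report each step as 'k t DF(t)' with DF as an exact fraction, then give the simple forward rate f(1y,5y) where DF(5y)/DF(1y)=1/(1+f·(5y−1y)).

step 1 [1y] swap r/1=247/4753: DF=(1 − 247/4753·(0))/(1+247/4753) = 4753/5000 ≈ 0.950600
step 2 [2y] bond c/1=1/25: DF=(123287/125000 − 1/25·(0.950600))/(1+1/25) = 4559/5000 ≈ 0.911800
step 3 [3y] swap r/1=63/1726: DF=(1 − 63/1726·(0.950600+0.911800))/(1+63/1726) = 562/625 ≈ 0.899200
step 4 [4y] swap r/1=1403/36213: DF=(1 − 1403/36213·(0.950600+0.911800+0.899200))/(1+1403/36213) = 8597/10000 ≈ 0.859700
step 5 [5y] bond c/1=19/400: DF=(2059619/2000000 − 19/400·(0.950600+0.911800+0.899200+0.859700))/(1+19/400) = 8189/10000 ≈ 0.818900
step 6 [6y] zero: DF = P = 8003/10000 ≈ 0.800300

1 1 4753/5000
2 2 4559/5000
3 3 562/625
4 4 8597/10000
5 5 8189/10000
6 6 8003/10000
f(1y,5y) = ((4753/5000)/(8189/10000) − 1)/(4) = 1317/32756 ≈ 4.0206%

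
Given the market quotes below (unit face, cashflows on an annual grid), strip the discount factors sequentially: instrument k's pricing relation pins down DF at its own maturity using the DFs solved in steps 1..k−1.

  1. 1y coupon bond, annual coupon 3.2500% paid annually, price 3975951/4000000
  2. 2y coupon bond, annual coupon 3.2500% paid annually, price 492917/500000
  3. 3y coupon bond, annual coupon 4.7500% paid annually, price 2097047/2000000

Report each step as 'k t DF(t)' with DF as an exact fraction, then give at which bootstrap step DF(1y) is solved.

1 1 9627/10000
2 2 1849/2000
3 3 4577/5000
DF(1y) is solved at step 1

step 1 [1y] bond c/1=13/400: DF=(3975951/4000000 − 13/400·(0))/(1+13/400) = 9627/10000 ≈ 0.962700
step 2 [2y] bond c/1=13/400: DF=(492917/500000 − 13/400·(0.962700))/(1+13/400) = 1849/2000 ≈ 0.924500
step 3 [3y] bond c/1=19/400: DF=(2097047/2000000 − 19/400·(0.962700+0.924500))/(1+19/400) = 4577/5000 ≈ 0.915400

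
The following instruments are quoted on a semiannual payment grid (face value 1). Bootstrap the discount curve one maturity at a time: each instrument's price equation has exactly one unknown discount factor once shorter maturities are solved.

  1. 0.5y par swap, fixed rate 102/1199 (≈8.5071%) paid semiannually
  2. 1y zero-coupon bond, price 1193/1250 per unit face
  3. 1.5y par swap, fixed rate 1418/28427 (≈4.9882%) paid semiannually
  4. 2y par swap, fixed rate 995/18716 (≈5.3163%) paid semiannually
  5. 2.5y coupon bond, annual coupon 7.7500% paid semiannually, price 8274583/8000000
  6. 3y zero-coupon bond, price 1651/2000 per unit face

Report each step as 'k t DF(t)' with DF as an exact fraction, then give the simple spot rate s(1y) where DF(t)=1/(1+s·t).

step 1 [0.5y] swap r/2=51/1199: DF=(1 − 51/1199·(0))/(1+51/1199) = 1199/1250 ≈ 0.959200
step 2 [1y] zero: DF = P = 1193/1250 ≈ 0.954400
step 3 [1.5y] swap r/2=709/28427: DF=(1 − 709/28427·(0.959200+0.954400))/(1+709/28427) = 9291/10000 ≈ 0.929100
step 4 [2y] swap r/2=995/37432: DF=(1 − 995/37432·(0.959200+0.954400+0.929100))/(1+995/37432) = 1801/2000 ≈ 0.900500
step 5 [2.5y] bond c/2=31/800: DF=(8274583/8000000 − 31/800·(0.959200+0.954400+0.929100+0.900500))/(1+31/800) = 8561/10000 ≈ 0.856100
step 6 [3y] zero: DF = P = 1651/2000 ≈ 0.825500

1 1/2 1199/1250
2 1 1193/1250
3 3/2 9291/10000
4 2 1801/2000
5 5/2 8561/10000
6 3 1651/2000
s(1y) = (1/(1193/1250) − 1)/(1) = 57/1193 ≈ 4.7779%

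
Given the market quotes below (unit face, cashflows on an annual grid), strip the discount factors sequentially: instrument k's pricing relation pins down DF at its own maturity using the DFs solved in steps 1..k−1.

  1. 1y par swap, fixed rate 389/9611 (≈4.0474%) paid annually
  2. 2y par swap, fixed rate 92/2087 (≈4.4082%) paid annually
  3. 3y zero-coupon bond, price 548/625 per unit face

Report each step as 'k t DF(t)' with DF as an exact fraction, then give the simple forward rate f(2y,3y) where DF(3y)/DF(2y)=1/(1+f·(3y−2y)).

step 1 [1y] swap r/1=389/9611: DF=(1 − 389/9611·(0))/(1+389/9611) = 9611/10000 ≈ 0.961100
step 2 [2y] swap r/1=92/2087: DF=(1 − 92/2087·(0.961100))/(1+92/2087) = 2293/2500 ≈ 0.917200
step 3 [3y] zero: DF = P = 548/625 ≈ 0.876800

1 1 9611/10000
2 2 2293/2500
3 3 548/625
f(2y,3y) = ((2293/2500)/(548/625) − 1)/(1) = 101/2192 ≈ 4.6077%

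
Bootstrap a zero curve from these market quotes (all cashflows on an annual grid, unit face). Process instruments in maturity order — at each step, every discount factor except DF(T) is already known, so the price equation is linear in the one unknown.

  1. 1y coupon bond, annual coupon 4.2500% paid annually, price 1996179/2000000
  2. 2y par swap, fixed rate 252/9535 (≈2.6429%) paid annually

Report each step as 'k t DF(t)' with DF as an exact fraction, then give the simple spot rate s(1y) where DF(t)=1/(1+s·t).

step 1 [1y] bond c/1=17/400: DF=(1996179/2000000 − 17/400·(0))/(1+17/400) = 4787/5000 ≈ 0.957400
step 2 [2y] swap r/1=252/9535: DF=(1 − 252/9535·(0.957400))/(1+252/9535) = 1187/1250 ≈ 0.949600

1 1 4787/5000
2 2 1187/1250
s(1y) = (1/(4787/5000) − 1)/(1) = 213/4787 ≈ 4.4496%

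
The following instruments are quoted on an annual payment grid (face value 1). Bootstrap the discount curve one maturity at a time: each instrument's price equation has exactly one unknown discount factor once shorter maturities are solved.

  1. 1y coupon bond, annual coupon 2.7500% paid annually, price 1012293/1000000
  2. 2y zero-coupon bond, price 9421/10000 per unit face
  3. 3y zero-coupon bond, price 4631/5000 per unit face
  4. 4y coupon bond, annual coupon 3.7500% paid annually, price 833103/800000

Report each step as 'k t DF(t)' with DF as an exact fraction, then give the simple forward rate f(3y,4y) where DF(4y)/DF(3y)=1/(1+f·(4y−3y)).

step 1 [1y] bond c/1=11/400: DF=(1012293/1000000 − 11/400·(0))/(1+11/400) = 2463/2500 ≈ 0.985200
step 2 [2y] zero: DF = P = 9421/10000 ≈ 0.942100
step 3 [3y] zero: DF = P = 4631/5000 ≈ 0.926200
step 4 [4y] bond c/1=3/80: DF=(833103/800000 − 3/80·(0.985200+0.942100+0.926200))/(1+3/80) = 4503/5000 ≈ 0.900600

1 1 2463/2500
2 2 9421/10000
3 3 4631/5000
4 4 4503/5000
f(3y,4y) = ((4631/5000)/(4503/5000) − 1)/(1) = 128/4503 ≈ 2.8425%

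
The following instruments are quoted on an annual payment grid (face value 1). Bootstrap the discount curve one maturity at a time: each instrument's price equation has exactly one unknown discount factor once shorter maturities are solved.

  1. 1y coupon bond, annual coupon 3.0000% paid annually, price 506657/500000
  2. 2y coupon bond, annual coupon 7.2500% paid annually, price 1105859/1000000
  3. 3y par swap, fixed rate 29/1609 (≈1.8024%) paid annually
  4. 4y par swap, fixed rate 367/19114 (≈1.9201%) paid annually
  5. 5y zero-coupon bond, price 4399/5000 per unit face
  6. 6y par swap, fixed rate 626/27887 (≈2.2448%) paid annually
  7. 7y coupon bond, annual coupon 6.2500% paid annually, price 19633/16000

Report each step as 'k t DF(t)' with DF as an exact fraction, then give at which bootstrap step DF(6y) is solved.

1 1 4919/5000
2 2 4823/5000
3 3 4739/5000
4 4 4633/5000
5 5 4399/5000
6 6 2187/2500
7 7 2067/2500
DF(6y) is solved at step 6

step 1 [1y] bond c/1=3/100: DF=(506657/500000 − 3/100·(0))/(1+3/100) = 4919/5000 ≈ 0.983800
step 2 [2y] bond c/1=29/400: DF=(1105859/1000000 − 29/400·(0.983800))/(1+29/400) = 4823/5000 ≈ 0.964600
step 3 [3y] swap r/1=29/1609: DF=(1 − 29/1609·(0.983800+0.964600))/(1+29/1609) = 4739/5000 ≈ 0.947800
step 4 [4y] swap r/1=367/19114: DF=(1 − 367/19114·(0.983800+0.964600+0.947800))/(1+367/19114) = 4633/5000 ≈ 0.926600
step 5 [5y] zero: DF = P = 4399/5000 ≈ 0.879800
step 6 [6y] swap r/1=626/27887: DF=(1 − 626/27887·(0.983800+0.964600+0.947800+0.926600+0.879800))/(1+626/27887) = 2187/2500 ≈ 0.874800
step 7 [7y] bond c/1=1/16: DF=(19633/16000 − 1/16·(0.983800+0.964600+0.947800+0.926600+0.879800+0.874800))/(1+1/16) = 2067/2500 ≈ 0.826800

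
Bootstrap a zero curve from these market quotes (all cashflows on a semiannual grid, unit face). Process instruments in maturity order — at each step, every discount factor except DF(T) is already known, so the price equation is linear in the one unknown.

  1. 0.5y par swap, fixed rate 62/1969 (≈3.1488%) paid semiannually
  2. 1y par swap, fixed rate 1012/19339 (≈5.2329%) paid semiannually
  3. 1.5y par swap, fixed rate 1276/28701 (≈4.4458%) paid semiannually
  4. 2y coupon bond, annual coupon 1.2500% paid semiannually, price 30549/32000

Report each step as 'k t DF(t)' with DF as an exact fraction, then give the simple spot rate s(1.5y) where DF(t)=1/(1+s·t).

step 1 [0.5y] swap r/2=31/1969: DF=(1 − 31/1969·(0))/(1+31/1969) = 1969/2000 ≈ 0.984500
step 2 [1y] swap r/2=506/19339: DF=(1 − 506/19339·(0.984500))/(1+506/19339) = 4747/5000 ≈ 0.949400
step 3 [1.5y] swap r/2=638/28701: DF=(1 − 638/28701·(0.984500+0.949400))/(1+638/28701) = 4681/5000 ≈ 0.936200
step 4 [2y] bond c/2=1/160: DF=(30549/32000 − 1/160·(0.984500+0.949400+0.936200))/(1+1/160) = 9309/10000 ≈ 0.930900

1 1/2 1969/2000
2 1 4747/5000
3 3/2 4681/5000
4 2 9309/10000
s(1.5y) = (1/(4681/5000) − 1)/(3/2) = 638/14043 ≈ 4.5432%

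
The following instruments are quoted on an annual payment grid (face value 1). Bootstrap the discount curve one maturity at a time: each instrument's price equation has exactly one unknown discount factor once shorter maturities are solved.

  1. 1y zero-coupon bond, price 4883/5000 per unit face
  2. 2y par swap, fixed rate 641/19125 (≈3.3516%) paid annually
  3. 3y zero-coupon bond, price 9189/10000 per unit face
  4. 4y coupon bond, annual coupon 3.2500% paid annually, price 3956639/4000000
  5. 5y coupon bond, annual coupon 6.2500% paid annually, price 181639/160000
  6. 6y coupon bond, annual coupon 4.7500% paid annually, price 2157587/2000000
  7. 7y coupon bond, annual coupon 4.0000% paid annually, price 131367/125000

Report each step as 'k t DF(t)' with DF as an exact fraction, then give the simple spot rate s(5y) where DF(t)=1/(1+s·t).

1 1 4883/5000
2 2 9359/10000
3 3 9189/10000
4 4 8689/10000
5 5 2127/2500
6 6 1647/2000
7 7 4019/5000
s(5y) = (1/(2127/2500) − 1)/(5) = 373/10635 ≈ 3.5073%

step 1 [1y] zero: DF = P = 4883/5000 ≈ 0.976600
step 2 [2y] swap r/1=641/19125: DF=(1 − 641/19125·(0.976600))/(1+641/19125) = 9359/10000 ≈ 0.935900
step 3 [3y] zero: DF = P = 9189/10000 ≈ 0.918900
step 4 [4y] bond c/1=13/400: DF=(3956639/4000000 − 13/400·(0.976600+0.935900+0.918900))/(1+13/400) = 8689/10000 ≈ 0.868900
step 5 [5y] bond c/1=1/16: DF=(181639/160000 − 1/16·(0.976600+0.935900+0.918900+0.868900))/(1+1/16) = 2127/2500 ≈ 0.850800
step 6 [6y] bond c/1=19/400: DF=(2157587/2000000 − 19/400·(0.976600+0.935900+0.918900+0.868900+0.850800))/(1+19/400) = 1647/2000 ≈ 0.823500
step 7 [7y] bond c/1=1/25: DF=(131367/125000 − 1/25·(0.976600+0.935900+0.918900+0.868900+0.850800+0.823500))/(1+1/25) = 4019/5000 ≈ 0.803800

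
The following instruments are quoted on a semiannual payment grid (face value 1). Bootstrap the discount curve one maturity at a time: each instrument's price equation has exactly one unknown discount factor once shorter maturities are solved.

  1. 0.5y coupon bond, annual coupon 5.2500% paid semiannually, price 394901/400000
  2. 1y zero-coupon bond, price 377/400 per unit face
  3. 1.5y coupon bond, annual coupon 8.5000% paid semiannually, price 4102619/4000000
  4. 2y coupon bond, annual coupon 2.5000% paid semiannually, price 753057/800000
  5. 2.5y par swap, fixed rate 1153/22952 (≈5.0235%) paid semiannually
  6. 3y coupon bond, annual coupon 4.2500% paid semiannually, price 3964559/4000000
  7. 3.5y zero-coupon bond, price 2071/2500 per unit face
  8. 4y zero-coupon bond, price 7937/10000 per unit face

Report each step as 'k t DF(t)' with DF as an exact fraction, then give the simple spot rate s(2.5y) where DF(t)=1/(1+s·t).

1 1/2 481/500
2 1 377/400
3 3/2 4531/5000
4 2 179/200
5 5/2 8847/10000
6 3 7/8
7 7/2 2071/2500
8 4 7937/10000
s(2.5y) = (1/(8847/10000) − 1)/(5/2) = 2306/44235 ≈ 5.2131%

step 1 [0.5y] bond c/2=21/800: DF=(394901/400000 − 21/800·(0))/(1+21/800) = 481/500 ≈ 0.962000
step 2 [1y] zero: DF = P = 377/400 ≈ 0.942500
step 3 [1.5y] bond c/2=17/400: DF=(4102619/4000000 − 17/400·(0.962000+0.942500))/(1+17/400) = 4531/5000 ≈ 0.906200
step 4 [2y] bond c/2=1/80: DF=(753057/800000 − 1/80·(0.962000+0.942500+0.906200))/(1+1/80) = 179/200 ≈ 0.895000
step 5 [2.5y] swap r/2=1153/45904: DF=(1 − 1153/45904·(0.962000+0.942500+0.906200+0.895000))/(1+1153/45904) = 8847/10000 ≈ 0.884700
step 6 [3y] bond c/2=17/800: DF=(3964559/4000000 − 17/800·(0.962000+0.942500+0.906200+0.895000+0.884700))/(1+17/800) = 7/8 ≈ 0.875000
step 7 [3.5y] zero: DF = P = 2071/2500 ≈ 0.828400
step 8 [4y] zero: DF = P = 7937/10000 ≈ 0.793700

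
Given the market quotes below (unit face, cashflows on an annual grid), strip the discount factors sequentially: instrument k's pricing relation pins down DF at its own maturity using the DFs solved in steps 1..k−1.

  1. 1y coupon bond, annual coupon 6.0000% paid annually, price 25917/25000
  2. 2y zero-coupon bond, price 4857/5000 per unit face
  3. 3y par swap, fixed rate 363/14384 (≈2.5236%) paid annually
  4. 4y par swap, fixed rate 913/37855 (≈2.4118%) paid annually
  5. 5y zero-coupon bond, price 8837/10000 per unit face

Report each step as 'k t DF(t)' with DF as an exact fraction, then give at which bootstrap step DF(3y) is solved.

1 1 489/500
2 2 4857/5000
3 3 4637/5000
4 4 9087/10000
5 5 8837/10000
DF(3y) is solved at step 3

step 1 [1y] bond c/1=3/50: DF=(25917/25000 − 3/50·(0))/(1+3/50) = 489/500 ≈ 0.978000
step 2 [2y] zero: DF = P = 4857/5000 ≈ 0.971400
step 3 [3y] swap r/1=363/14384: DF=(1 − 363/14384·(0.978000+0.971400))/(1+363/14384) = 4637/5000 ≈ 0.927400
step 4 [4y] swap r/1=913/37855: DF=(1 − 913/37855·(0.978000+0.971400+0.927400))/(1+913/37855) = 9087/10000 ≈ 0.908700
step 5 [5y] zero: DF = P = 8837/10000 ≈ 0.883700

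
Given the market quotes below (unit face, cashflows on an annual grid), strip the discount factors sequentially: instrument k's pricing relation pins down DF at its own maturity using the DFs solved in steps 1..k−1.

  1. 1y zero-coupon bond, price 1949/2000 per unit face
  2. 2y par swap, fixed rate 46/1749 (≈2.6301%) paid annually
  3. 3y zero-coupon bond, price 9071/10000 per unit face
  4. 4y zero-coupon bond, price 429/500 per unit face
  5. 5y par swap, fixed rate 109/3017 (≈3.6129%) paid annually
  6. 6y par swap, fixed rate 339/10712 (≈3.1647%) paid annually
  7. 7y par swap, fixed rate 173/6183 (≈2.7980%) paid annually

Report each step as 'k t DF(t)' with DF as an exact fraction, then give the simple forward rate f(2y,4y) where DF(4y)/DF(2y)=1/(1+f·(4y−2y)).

step 1 [1y] zero: DF = P = 1949/2000 ≈ 0.974500
step 2 [2y] swap r/1=46/1749: DF=(1 − 46/1749·(0.974500))/(1+46/1749) = 4747/5000 ≈ 0.949400
step 3 [3y] zero: DF = P = 9071/10000 ≈ 0.907100
step 4 [4y] zero: DF = P = 429/500 ≈ 0.858000
step 5 [5y] swap r/1=109/3017: DF=(1 − 109/3017·(0.974500+0.949400+0.907100+0.858000))/(1+109/3017) = 1673/2000 ≈ 0.836500
step 6 [6y] swap r/1=339/10712: DF=(1 − 339/10712·(0.974500+0.949400+0.907100+0.858000+0.836500))/(1+339/10712) = 1661/2000 ≈ 0.830500
step 7 [7y] swap r/1=173/6183: DF=(1 − 173/6183·(0.974500+0.949400+0.907100+0.858000+0.836500+0.830500))/(1+173/6183) = 827/1000 ≈ 0.827000

1 1 1949/2000
2 2 4747/5000
3 3 9071/10000
4 4 429/500
5 5 1673/2000
6 6 1661/2000
7 7 827/1000
f(2y,4y) = ((4747/5000)/(429/500) − 1)/(2) = 457/8580 ≈ 5.3263%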